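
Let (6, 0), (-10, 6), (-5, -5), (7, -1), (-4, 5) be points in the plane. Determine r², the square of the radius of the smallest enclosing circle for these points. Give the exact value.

The farthest pair is (-10, 6)–(7, -1) with squared distance 338. The circle on this segment as diameter has centre (-1.5, 2.5) and r² = 338/4 = 84.5.
Check (6, 0): distance² to centre = 62.5 ≤ 84.5, so it lies inside.
All remaining points lie in this disk, and no smaller disk contains both endpoints, so this is the minimum enclosing circle.

84.5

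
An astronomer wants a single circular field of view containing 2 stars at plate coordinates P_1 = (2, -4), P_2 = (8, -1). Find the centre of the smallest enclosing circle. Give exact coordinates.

The smallest circle enclosing two points has them as diameter endpoints.
Centre = midpoint = (5, -2.5); r² = |P_1P_2|²/4 = 45/4 = 11.25.
Centre = (5, -2.5).

(5, -2.5)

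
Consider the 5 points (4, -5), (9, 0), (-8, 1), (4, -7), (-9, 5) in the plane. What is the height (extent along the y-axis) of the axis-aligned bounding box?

12

max y = 5, min y = -7, so height = 12.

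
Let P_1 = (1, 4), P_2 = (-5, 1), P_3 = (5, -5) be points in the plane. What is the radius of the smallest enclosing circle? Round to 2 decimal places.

Side lengths²: P_1P_2² = 45, P_1P_3² = 97, P_2P_3² = 136.
Since P_2P_3² = 136 < 97 + 45 = 142, the triangle is acute, so the smallest enclosing circle is the circumcircle.
Circumcentre = (3/22, -39/22), r² = 8245/242.
r = √(8245/242) ≈ 5.84.

5.84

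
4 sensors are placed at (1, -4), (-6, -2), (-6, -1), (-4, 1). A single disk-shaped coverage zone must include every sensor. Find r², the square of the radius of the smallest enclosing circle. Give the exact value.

14.5

A smallest enclosing disk is always determined by at most three of the input points on its boundary.
The farthest pair is (1, -4)–(-6, -1) with squared distance 58. The circle on this segment as diameter has centre (-2.5, -2.5) and r² = 58/4 = 14.5.
Check (-6, -2): distance² to centre = 12.5 ≤ 14.5, so it lies inside.
All remaining points lie in this disk, and no smaller disk contains both endpoints, so this is the minimum enclosing circle.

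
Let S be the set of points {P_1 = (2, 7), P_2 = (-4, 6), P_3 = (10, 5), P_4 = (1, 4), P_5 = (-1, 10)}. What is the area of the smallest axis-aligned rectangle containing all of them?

x ranges over [-4, 10], width 14.
y ranges over [4, 10], height 6.
Area = 14 × 6 = 84.

84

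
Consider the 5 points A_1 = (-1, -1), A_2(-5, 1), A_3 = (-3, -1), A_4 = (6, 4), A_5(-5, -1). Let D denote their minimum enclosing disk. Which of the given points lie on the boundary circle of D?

A smallest enclosing disk is always determined by at most three of the input points on its boundary.
The farthest pair is A_4–A_5 with squared distance 146. The circle on this segment as diameter has centre (0.5, 1.5) and r² = 146/4 = 36.5.
Check A_1: distance² to centre = 8.5 ≤ 36.5, so it lies inside.
All remaining points lie in this disk, and no smaller disk contains both endpoints, so this is the minimum enclosing circle.
The points at distance exactly r from the centre are A_4, A_5 — 2 points.

A_4, A_5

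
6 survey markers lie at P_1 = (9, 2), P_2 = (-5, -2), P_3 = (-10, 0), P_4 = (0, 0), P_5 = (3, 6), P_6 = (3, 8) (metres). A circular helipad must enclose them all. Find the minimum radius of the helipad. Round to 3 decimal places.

The minimum enclosing circle of a finite set is fixed by two of the points (as a diameter) or three (as a circumcircle).
The farthest pair is P_1–P_3 with squared distance 365. The circle on this segment as diameter has centre (-0.5, 1) and r² = 365/4 = 91.25.
Check P_2: distance² to centre = 29.25 ≤ 91.25, so it lies inside.
All remaining points lie in this disk, and no smaller disk contains both endpoints, so this is the minimum enclosing circle.
r = √(91.25) ≈ 9.552.

9.552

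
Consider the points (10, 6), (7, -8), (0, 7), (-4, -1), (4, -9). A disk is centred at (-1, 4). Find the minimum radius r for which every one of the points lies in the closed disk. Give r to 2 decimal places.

14.42

The required radius is the distance from (-1, 4) to the farthest point.
Squared distances: 125, 208, 10, 34, 194.
Maximum is 208, attained at (7, -8).
r = √208 ≈ 14.42.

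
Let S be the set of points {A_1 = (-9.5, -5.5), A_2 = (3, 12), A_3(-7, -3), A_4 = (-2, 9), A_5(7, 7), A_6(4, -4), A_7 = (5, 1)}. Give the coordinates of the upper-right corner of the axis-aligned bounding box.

x-range [-9.5, 7], y-range [-5.5, 12].
The upper-right corner is (7, 12).

(7, 12)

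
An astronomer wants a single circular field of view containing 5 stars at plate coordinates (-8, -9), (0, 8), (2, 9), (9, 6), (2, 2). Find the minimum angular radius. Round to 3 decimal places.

11.336

The minimum enclosing circle of a finite set is fixed by two of the points (as a diameter) or three (as a circumcircle).
The farthest pair is (-8, -9)–(9, 6) with squared distance 514. The circle on this segment as diameter has centre (0.5, -1.5) and r² = 514/4 = 128.5.
Check (0, 8): distance² to centre = 90.5 ≤ 128.5, so it lies inside.
All remaining points lie in this disk, and no smaller disk contains both endpoints, so this is the minimum enclosing circle.
r = √(128.5) ≈ 11.336.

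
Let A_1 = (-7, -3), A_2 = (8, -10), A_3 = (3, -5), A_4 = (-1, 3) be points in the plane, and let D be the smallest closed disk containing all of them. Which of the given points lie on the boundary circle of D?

A smallest enclosing disk is always determined by at most three of the input points on its boundary.
The minimum enclosing circle is determined by three boundary points: A_1, A_2, A_4.
Their circumcentre is (25/22, -113/22) with r² = 17125/242.
The farthest remaining point A_3 is at distance² 845/242 ≤ 17125/242.
The points at distance exactly r from the centre are A_1, A_2, A_4 — 3 points.

A_1, A_2, A_4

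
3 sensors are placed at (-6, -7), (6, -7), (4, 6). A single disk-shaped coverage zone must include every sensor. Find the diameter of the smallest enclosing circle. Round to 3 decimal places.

16.594

Call the three points A, B, C in the order given.
Side lengths²: AB² = 144, AC² = 269, BC² = 173.
Since AC² = 269 < 173 + 144 = 317, the triangle is acute, so the smallest enclosing circle is the circumcircle.
Circumcentre = (0, -33/26), r² = 46537/676.
Diameter = 2r = 2√(46537/676) ≈ 16.594.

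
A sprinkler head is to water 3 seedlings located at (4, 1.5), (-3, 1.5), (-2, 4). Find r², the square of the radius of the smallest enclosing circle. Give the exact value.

Call the three points A, B, C in the order given.
Side lengths²: AB² = 49, AC² = 42.25, BC² = 7.25.
Since AB² = 49 < 42.25 + 7.25 = 49.5, the triangle is acute, so the smallest enclosing circle is the circumcircle.
Circumcentre = (0.5, 1.55), r² = 12.2525.

12.2525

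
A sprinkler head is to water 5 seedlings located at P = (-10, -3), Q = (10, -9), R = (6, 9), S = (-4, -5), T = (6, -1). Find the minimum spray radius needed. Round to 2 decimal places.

A smallest enclosing disk is always determined by at most three of the input points on its boundary.
The minimum enclosing circle is determined by three boundary points: P, Q, R.
Their circumcentre is (19/14, -31/21) with r² = 231625/1764.
The farthest remaining point S is at distance² 72529/1764 ≤ 231625/1764.
r = √(231625/1764) ≈ 11.46.

11.46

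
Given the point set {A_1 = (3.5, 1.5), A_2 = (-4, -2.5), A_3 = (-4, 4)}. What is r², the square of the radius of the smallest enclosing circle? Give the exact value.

Side lengths²: A_1A_2² = 72.25, A_1A_3² = 62.5, A_2A_3² = 42.25.
Since A_1A_2² = 72.25 < 62.5 + 42.25 = 104.75, the triangle is acute, so the smallest enclosing circle is the circumcircle.
Circumcentre = (-11/12, 0.75), r² = 1445/72.

1445/72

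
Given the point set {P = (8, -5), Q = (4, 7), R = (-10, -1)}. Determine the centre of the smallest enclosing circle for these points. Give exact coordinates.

Side lengths²: PQ² = 160, PR² = 340, QR² = 260.
Since PR² = 340 < 260 + 160 = 420, the triangle is acute, so the smallest enclosing circle is the circumcircle.
Circumcentre = (-0.6, -1.2), r² = 88.4.
Centre = (-0.6, -1.2).

(-0.6, -1.2)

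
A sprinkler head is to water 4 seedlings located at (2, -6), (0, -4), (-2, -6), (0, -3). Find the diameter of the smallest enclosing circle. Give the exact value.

13/3

The minimum enclosing circle is determined by three boundary points: (2, -6), (-2, -6), (0, -3).
Their circumcentre is (0, -31/6) with r² = 169/36.
The farthest remaining point (0, -4) is at distance² 49/36 ≤ 169/36.
Diameter = 2r = 2√(169/36) = 13/3.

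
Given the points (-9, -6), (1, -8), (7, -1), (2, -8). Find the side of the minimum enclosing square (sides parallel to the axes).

The bounding box has width 16 and height 7.
An axis-aligned square enclosing the set must have side ≥ max(width, height).
So the minimum side is max(16, 7) = 16.

16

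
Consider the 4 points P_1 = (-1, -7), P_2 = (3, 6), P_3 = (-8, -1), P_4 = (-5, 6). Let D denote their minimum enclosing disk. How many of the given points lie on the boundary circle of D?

The minimum enclosing circle is determined by three boundary points: P_1, P_2, P_4.
Their circumcentre is (-1, 3/26) with r² = 34225/676.
The farthest remaining point P_3 is at distance² 33965/676 ≤ 34225/676.
The points at distance exactly r from the centre are P_1, P_2, P_4 — 3 points.

3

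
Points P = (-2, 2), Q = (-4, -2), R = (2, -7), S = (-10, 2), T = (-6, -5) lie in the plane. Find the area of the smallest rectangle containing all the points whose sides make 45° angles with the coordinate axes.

In coordinates u = x + y, v = x − y the rectangle is axis-aligned; the map (x,y)→(u,v) scales areas by 2.
u-values: 0, -6, -5, -8, -11; range = 0 − (-11) = 11.
v-values: -4, -2, 9, -12, -1; range = 9 − (-12) = 21.
Area = (11 × 21) / 2 = 115.5.

115.5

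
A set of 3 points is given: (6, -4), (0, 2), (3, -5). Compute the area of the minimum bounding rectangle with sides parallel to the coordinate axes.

42

x ranges over [0, 6], width 6.
y ranges over [-5, 2], height 7.
Area = 6 × 7 = 42.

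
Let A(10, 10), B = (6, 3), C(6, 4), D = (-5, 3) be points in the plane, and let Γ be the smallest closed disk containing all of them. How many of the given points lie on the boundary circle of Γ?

The minimum enclosing circle of a finite set is fixed by two of the points (as a diameter) or three (as a circumcircle).
The farthest pair is A–D with squared distance 274. The circle on this segment as diameter has centre (2.5, 6.5) and r² = 274/4 = 68.5.
Check B: distance² to centre = 24.5 ≤ 68.5, so it lies inside.
All remaining points lie in this disk, and no smaller disk contains both endpoints, so this is the minimum enclosing circle.
The points at distance exactly r from the centre are A, D — 2 points.

2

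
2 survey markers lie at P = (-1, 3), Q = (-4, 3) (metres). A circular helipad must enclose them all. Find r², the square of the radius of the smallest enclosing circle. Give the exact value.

2.25

The smallest circle enclosing two points has them as diameter endpoints.
Centre = midpoint = (-2.5, 3); r² = |PQ|²/4 = 9/4 = 2.25.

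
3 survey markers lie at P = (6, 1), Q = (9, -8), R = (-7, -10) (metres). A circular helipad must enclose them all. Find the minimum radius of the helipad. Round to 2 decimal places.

Side lengths²: PQ² = 90, PR² = 290, QR² = 260.
Since PR² = 290 < 260 + 90 = 350, the triangle is acute, so the smallest enclosing circle is the circumcircle.
Circumcentre = (0.6, -5.8), r² = 75.4.
r = √(75.4) ≈ 8.68.

8.68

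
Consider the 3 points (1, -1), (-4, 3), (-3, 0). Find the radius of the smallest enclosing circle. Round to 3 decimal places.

3.202

Call the three points A, B, C in the order given.
Side lengths²: AB² = 41, AC² = 17, BC² = 10.
Since AB² = 41 ≥ 17 + 10 = 27, the angle opposite AB is not acute, so the smallest enclosing circle has AB as diameter.
Centre = midpoint of AB = (-1.5, 1), r² = 41/4 = 10.25.
r = √(10.25) ≈ 3.202.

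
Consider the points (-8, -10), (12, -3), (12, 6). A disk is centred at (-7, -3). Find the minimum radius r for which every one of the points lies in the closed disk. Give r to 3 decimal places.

The required radius is the distance from (-7, -3) to the farthest point.
Squared distances: 50, 361, 442.
Maximum is 442, attained at (12, 6).
r = √442 ≈ 21.024.

21.024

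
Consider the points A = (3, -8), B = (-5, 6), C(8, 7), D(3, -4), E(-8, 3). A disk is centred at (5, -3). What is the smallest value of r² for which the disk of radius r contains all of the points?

The required radius is the distance from (5, -3) to the farthest point.
Squared distances: 29, 181, 109, 5, 205.
Maximum is 205, attained at E.

205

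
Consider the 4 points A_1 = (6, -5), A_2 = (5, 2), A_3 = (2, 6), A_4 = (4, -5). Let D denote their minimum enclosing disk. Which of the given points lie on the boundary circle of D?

A_1, A_3

By Welzl's lemma the MEC is supported by two points (diametrically opposite) or three points (on a circumcircle).
The farthest pair is A_1–A_3 with squared distance 137. The circle on this segment as diameter has centre (4, 0.5) and r² = 137/4 = 34.25.
Check A_2: distance² to centre = 3.25 ≤ 34.25, so it lies inside.
All remaining points lie in this disk, and no smaller disk contains both endpoints, so this is the minimum enclosing circle.
The points at distance exactly r from the centre are A_1, A_3 — 2 points.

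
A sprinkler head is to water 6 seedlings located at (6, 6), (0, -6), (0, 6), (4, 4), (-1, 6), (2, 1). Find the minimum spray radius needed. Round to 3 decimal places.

The minimum enclosing circle of a finite set is fixed by two of the points (as a diameter) or three (as a circumcircle).
The minimum enclosing circle is determined by three boundary points: (6, 6), (0, -6), (-1, 6).
Their circumcentre is (2.5, 0.25) with r² = 45.3125.
The farthest remaining point (0, 6) is at distance² 39.3125 ≤ 45.3125.
r = √(45.3125) ≈ 6.731.

6.731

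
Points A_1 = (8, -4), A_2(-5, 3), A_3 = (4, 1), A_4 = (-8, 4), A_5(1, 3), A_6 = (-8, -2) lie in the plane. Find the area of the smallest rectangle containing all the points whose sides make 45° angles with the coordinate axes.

In coordinates u = x + y, v = x − y the rectangle is axis-aligned; the map (x,y)→(u,v) scales areas by 2.
u-values: 4, -2, 5, -4, 4, -10; range = 5 − (-10) = 15.
v-values: 12, -8, 3, -12, -2, -6; range = 12 − (-12) = 24.
Area = (15 × 24) / 2 = 180.

180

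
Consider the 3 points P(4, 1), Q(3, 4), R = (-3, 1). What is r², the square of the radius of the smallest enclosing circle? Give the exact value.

Side lengths²: PQ² = 10, PR² = 49, QR² = 45.
Since PR² = 49 < 45 + 10 = 55, the triangle is acute, so the smallest enclosing circle is the circumcircle.
Circumcentre = (0.5, 1.5), r² = 12.5.

12.5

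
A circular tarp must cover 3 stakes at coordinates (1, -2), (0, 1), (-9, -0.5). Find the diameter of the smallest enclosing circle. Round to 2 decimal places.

10.11

Call the three points A, B, C in the order given.
Side lengths²: AB² = 10, AC² = 102.25, BC² = 83.25.
Since AC² = 102.25 ≥ 83.25 + 10 = 93.25, the angle opposite AC is not acute, so the smallest enclosing circle has AC as diameter.
Centre = midpoint of AC = (-4, -1.25), r² = 102.25/4 = 25.5625.
Diameter = 2r = 2√(25.5625) ≈ 10.11.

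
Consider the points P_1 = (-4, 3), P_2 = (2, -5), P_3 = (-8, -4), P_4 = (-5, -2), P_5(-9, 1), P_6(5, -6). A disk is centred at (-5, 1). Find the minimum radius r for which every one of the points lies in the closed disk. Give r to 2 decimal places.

12.21

The required radius is the distance from (-5, 1) to the farthest point.
Squared distances: 5, 85, 34, 9, 16, 149.
Maximum is 149, attained at P_6.
r = √149 ≈ 12.21.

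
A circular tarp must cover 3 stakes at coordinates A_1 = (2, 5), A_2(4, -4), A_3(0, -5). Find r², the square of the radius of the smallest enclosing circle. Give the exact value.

Side lengths²: A_1A_2² = 85, A_1A_3² = 104, A_2A_3² = 17.
Since A_1A_3² = 104 ≥ 85 + 17 = 102, the angle opposite A_1A_3 is not acute, so the smallest enclosing circle has A_1A_3 as diameter.
Centre = midpoint of A_1A_3 = (1, 0), r² = 104/4 = 26.

26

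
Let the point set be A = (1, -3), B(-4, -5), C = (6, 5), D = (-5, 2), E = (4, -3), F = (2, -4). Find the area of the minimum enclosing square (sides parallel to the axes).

The bounding box has width 11 and height 10.
An axis-aligned square enclosing the set must have side ≥ max(width, height).
So the minimum side is max(11, 10) = 11.
Area = 11² = 121.

121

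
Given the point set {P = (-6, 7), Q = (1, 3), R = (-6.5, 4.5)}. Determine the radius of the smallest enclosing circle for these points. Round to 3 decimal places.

Side lengths²: PQ² = 65, PR² = 6.5, QR² = 58.5.
Since PQ² = 65 ≥ 58.5 + 6.5 = 65, the angle opposite PQ is not acute, so the smallest enclosing circle has PQ as diameter.
Centre = midpoint of PQ = (-2.5, 5), r² = 65/4 = 16.25.
r = √(16.25) ≈ 4.031.

4.031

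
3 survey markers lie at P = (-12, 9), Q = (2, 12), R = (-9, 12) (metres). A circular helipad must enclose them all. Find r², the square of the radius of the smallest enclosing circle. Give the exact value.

Side lengths²: PQ² = 205, PR² = 18, QR² = 121.
Since PQ² = 205 ≥ 121 + 18 = 139, the angle opposite PQ is not acute, so the smallest enclosing circle has PQ as diameter.
Centre = midpoint of PQ = (-5, 10.5), r² = 205/4 = 51.25.

51.25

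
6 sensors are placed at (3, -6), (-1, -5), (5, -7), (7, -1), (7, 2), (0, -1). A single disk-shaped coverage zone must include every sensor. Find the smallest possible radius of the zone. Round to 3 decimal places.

5.343

By Welzl's lemma the MEC is supported by two points (diametrically opposite) or three points (on a circumcircle).
The minimum enclosing circle is determined by three boundary points: (-1, -5), (5, -7), (7, 2).
Their circumcentre is (195/58, -111/58) with r² = 48025/1682.
The farthest remaining point (3, -6) is at distance² 28305/1682 ≤ 48025/1682.
r = √(48025/1682) ≈ 5.343.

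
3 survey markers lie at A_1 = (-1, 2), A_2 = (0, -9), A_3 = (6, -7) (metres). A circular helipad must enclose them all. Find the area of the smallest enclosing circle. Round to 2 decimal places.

Side lengths²: A_1A_2² = 122, A_1A_3² = 130, A_2A_3² = 40.
Since A_1A_3² = 130 < 122 + 40 = 162, the triangle is acute, so the smallest enclosing circle is the circumcircle.
Circumcentre = (49/34, -113/34), r² = 19825/578.
Area = π·r² = π·19825/578 ≈ 107.75.

107.75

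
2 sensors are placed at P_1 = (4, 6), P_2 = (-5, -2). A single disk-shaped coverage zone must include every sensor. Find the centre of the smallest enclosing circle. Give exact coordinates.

The smallest circle enclosing two points has them as diameter endpoints.
Centre = midpoint = (-0.5, 2); r² = |P_1P_2|²/4 = 145/4 = 36.25.
Centre = (-0.5, 2).

(-0.5, 2)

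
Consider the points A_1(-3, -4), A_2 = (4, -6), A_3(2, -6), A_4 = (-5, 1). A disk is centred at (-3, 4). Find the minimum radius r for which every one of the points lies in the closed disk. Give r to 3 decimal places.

12.207

The required radius is the distance from (-3, 4) to the farthest point.
Squared distances: 64, 149, 125, 13.
Maximum is 149, attained at A_2.
r = √149 ≈ 12.207.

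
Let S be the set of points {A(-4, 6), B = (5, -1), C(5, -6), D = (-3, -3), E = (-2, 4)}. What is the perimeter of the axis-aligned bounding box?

42

Width = max x − min x = 5 − (-4) = 9.
Height = max y − min y = 6 − (-6) = 12.
Perimeter = 2(9 + 12) = 42.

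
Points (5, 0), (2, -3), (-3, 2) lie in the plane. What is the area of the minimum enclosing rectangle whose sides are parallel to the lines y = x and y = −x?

In coordinates u = x + y, v = x − y the rectangle is axis-aligned; the map (x,y)→(u,v) scales areas by 2.
u-values: 5, -1, -1; range = 5 − (-1) = 6.
v-values: 5, 5, -5; range = 5 − (-5) = 10.
Area = (6 × 10) / 2 = 30.

30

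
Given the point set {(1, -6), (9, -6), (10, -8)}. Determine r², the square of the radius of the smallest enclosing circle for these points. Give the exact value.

21.25

Call the three points A, B, C in the order given.
Side lengths²: AB² = 64, AC² = 85, BC² = 5.
Since AC² = 85 ≥ 64 + 5 = 69, the angle opposite AC is not acute, so the smallest enclosing circle has AC as diameter.
Centre = midpoint of AC = (5.5, -7), r² = 85/4 = 21.25.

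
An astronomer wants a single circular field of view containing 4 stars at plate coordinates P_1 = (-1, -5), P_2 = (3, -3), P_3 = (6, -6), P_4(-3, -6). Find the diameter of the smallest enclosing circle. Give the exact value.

A smallest enclosing disk is always determined by at most three of the input points on its boundary.
The farthest pair is P_3–P_4 with squared distance 81. The circle on this segment as diameter has centre (1.5, -6) and r² = 81/4 = 20.25.
Check P_1: distance² to centre = 7.25 ≤ 20.25, so it lies inside.
All remaining points lie in this disk, and no smaller disk contains both endpoints, so this is the minimum enclosing circle.
Diameter = 2r = 2√(20.25) = 9.

9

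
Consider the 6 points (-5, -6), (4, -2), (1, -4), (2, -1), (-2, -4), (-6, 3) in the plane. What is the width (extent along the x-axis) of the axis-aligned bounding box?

10

max x = 4, min x = -6, so width = 10.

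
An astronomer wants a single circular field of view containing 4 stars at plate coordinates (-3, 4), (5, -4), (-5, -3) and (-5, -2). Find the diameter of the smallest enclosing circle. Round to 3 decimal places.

11.497

By Welzl's lemma the MEC is supported by two points (diametrically opposite) or three points (on a circumcircle).
The minimum enclosing circle is determined by three boundary points: (-3, 4), (5, -4), (-5, -3).
Their circumcentre is (5/18, -13/18) with r² = 5353/162.
The farthest remaining point (-5, -2) is at distance² 4777/162 ≤ 5353/162.
Diameter = 2r = 2√(5353/162) ≈ 11.497.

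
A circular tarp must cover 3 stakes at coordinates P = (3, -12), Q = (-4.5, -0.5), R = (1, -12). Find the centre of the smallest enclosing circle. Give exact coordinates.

Side lengths²: PQ² = 188.5, PR² = 4, QR² = 162.5.
Since PQ² = 188.5 ≥ 162.5 + 4 = 166.5, the angle opposite PQ is not acute, so the smallest enclosing circle has PQ as diameter.
Centre = midpoint of PQ = (-0.75, -6.25), r² = 188.5/4 = 47.125.
Centre = (-0.75, -6.25).

(-0.75, -6.25)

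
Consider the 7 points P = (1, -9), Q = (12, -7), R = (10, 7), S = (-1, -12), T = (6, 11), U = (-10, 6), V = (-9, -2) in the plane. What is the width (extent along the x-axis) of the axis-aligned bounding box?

max x = 12, min x = -10, so width = 22.

22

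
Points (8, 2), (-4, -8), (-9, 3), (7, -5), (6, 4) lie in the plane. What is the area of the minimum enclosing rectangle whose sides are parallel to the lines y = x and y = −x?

In coordinates u = x + y, v = x − y the rectangle is axis-aligned; the map (x,y)→(u,v) scales areas by 2.
u-values: 10, -12, -6, 2, 10; range = 10 − (-12) = 22.
v-values: 6, 4, -12, 12, 2; range = 12 − (-12) = 24.
Area = (22 × 24) / 2 = 264.

264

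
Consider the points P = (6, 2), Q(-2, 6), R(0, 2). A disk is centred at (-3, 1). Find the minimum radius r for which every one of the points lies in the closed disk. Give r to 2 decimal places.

9.06

The required radius is the distance from (-3, 1) to the farthest point.
Squared distances: 82, 26, 10.
Maximum is 82, attained at P.
r = √82 ≈ 9.06.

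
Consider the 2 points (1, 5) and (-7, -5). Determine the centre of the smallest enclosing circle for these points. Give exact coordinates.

(-3, 0)

The smallest circle enclosing two points has them as diameter endpoints.
Centre = midpoint = (-3, 0); r² = |(1, 5)−(-7, -5)|²/4 = 164/4 = 41.
Centre = (-3, 0).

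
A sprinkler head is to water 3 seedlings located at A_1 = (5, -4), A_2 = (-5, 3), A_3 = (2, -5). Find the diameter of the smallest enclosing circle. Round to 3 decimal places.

12.207

Side lengths²: A_1A_2² = 149, A_1A_3² = 10, A_2A_3² = 113.
Since A_1A_2² = 149 ≥ 113 + 10 = 123, the angle opposite A_1A_2 is not acute, so the smallest enclosing circle has A_1A_2 as diameter.
Centre = midpoint of A_1A_2 = (0, -0.5), r² = 149/4 = 37.25.
Diameter = 2r = 2√(37.25) ≈ 12.207.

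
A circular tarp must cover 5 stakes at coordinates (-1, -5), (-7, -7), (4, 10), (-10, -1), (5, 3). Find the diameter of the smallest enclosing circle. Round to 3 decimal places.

20.248

By Welzl's lemma the MEC is supported by two points (diametrically opposite) or three points (on a circumcircle).
The farthest pair is (-7, -7)–(4, 10) with squared distance 410. The circle on this segment as diameter has centre (-1.5, 1.5) and r² = 410/4 = 102.5.
Check (-1, -5): distance² to centre = 42.5 ≤ 102.5, so it lies inside.
All remaining points lie in this disk, and no smaller disk contains both endpoints, so this is the minimum enclosing circle.
Diameter = 2r = 2√(102.5) ≈ 20.248.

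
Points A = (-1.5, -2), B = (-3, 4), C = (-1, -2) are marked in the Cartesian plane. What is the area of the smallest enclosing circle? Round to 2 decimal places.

31.42

Side lengths²: AB² = 38.25, AC² = 0.25, BC² = 40.
Since BC² = 40 ≥ 38.25 + 0.25 = 38.5, the angle opposite BC is not acute, so the smallest enclosing circle has BC as diameter.
Centre = midpoint of BC = (-2, 1), r² = 40/4 = 10.
Area = π·r² = π·10 ≈ 31.42.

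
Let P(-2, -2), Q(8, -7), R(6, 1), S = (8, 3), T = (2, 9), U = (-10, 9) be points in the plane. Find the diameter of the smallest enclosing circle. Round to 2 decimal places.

By Welzl's lemma the MEC is supported by two points (diametrically opposite) or three points (on a circumcircle).
The farthest pair is Q–U with squared distance 580. The circle on this segment as diameter has centre (-1, 1) and r² = 580/4 = 145.
Check P: distance² to centre = 10 ≤ 145, so it lies inside.
All remaining points lie in this disk, and no smaller disk contains both endpoints, so this is the minimum enclosing circle.
Diameter = 2r = 2√145 ≈ 24.08.

24.08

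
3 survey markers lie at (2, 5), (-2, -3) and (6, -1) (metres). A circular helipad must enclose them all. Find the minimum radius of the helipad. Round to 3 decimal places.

4.749

Call the three points A, B, C in the order given.
Side lengths²: AB² = 80, AC² = 52, BC² = 68.
Since AB² = 80 < 68 + 52 = 120, the triangle is acute, so the smallest enclosing circle is the circumcircle.
Circumcentre = (10/7, 2/7), r² = 1105/49.
r = √(1105/49) ≈ 4.749.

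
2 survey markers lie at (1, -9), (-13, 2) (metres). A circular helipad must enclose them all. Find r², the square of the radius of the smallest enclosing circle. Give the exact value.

79.25

The smallest circle enclosing two points has them as diameter endpoints.
Centre = midpoint = (-6, -3.5); r² = |(1, -9)−(-13, 2)|²/4 = 317/4 = 79.25.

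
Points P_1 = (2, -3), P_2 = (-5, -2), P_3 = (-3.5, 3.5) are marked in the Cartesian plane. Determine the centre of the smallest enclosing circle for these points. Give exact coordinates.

Side lengths²: P_1P_2² = 50, P_1P_3² = 72.5, P_2P_3² = 32.5.
Since P_1P_3² = 72.5 < 50 + 32.5 = 82.5, the triangle is acute, so the smallest enclosing circle is the circumcircle.
Circumcentre = (-1.15625, -0.09375), r² = 18.408203125.
Centre = (-1.15625, -0.09375).

(-1.15625, -0.09375)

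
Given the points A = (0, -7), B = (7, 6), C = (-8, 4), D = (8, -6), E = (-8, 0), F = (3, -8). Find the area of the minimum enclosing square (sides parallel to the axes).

The bounding box has width 16 and height 14.
An axis-aligned square enclosing the set must have side ≥ max(width, height).
So the minimum side is max(16, 14) = 16.
Area = 16² = 256.

256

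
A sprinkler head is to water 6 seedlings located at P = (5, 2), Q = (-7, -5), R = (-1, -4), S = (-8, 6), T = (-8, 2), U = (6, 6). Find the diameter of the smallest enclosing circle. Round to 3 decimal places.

17.100

The minimum enclosing circle is determined by three boundary points: Q, S, U.
Their circumcentre is (-1, 12/11) with r² = 8845/121.
The farthest remaining point T is at distance² 6029/121 ≤ 8845/121.
Diameter = 2r = 2√(8845/121) ≈ 17.100.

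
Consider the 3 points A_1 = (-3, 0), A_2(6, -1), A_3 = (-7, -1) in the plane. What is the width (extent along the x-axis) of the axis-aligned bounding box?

13

max x = 6, min x = -7, so width = 13.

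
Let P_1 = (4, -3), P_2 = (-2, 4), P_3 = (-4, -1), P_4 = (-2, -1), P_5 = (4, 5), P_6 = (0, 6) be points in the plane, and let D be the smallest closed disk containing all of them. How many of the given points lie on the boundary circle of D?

A smallest enclosing disk is always determined by at most three of the input points on its boundary.
The minimum enclosing circle is determined by three boundary points: P_1, P_3, P_5.
Their circumcentre is (0.75, 1) with r² = 26.5625.
The farthest remaining point P_6 is at distance² 25.5625 ≤ 26.5625.
The points at distance exactly r from the centre are P_1, P_3, P_5 — 3 points.

3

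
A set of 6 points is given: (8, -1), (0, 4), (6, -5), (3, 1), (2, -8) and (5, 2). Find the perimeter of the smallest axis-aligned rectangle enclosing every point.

40

Width = max x − min x = 8 − 0 = 8.
Height = max y − min y = 4 − (-8) = 12.
Perimeter = 2(8 + 12) = 40.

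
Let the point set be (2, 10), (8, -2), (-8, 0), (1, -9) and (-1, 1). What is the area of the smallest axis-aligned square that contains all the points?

The bounding box has width 16 and height 19.
An axis-aligned square enclosing the set must have side ≥ max(width, height).
So the minimum side is max(16, 19) = 19.
Area = 19² = 361.

361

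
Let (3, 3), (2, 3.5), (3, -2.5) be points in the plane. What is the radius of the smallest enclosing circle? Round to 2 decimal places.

3.04

Call the three points A, B, C in the order given.
Side lengths²: AB² = 1.25, AC² = 30.25, BC² = 37.
Since BC² = 37 ≥ 30.25 + 1.25 = 31.5, the angle opposite BC is not acute, so the smallest enclosing circle has BC as diameter.
Centre = midpoint of BC = (2.5, 0.5), r² = 37/4 = 9.25.
r = √(9.25) ≈ 3.04.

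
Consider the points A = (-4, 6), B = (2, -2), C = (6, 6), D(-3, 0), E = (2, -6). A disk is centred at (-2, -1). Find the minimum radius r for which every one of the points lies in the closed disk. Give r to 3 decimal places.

The required radius is the distance from (-2, -1) to the farthest point.
Squared distances: 53, 17, 113, 2, 41.
Maximum is 113, attained at C.
r = √113 ≈ 10.630.

10.630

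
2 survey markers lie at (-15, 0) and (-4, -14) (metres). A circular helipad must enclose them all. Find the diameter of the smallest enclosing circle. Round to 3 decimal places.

17.804

The smallest circle enclosing two points has them as diameter endpoints.
Centre = midpoint = (-9.5, -7); r² = |(-15, 0)−(-4, -14)|²/4 = 317/4 = 79.25.
Diameter = 2r = 2√(79.25) ≈ 17.804.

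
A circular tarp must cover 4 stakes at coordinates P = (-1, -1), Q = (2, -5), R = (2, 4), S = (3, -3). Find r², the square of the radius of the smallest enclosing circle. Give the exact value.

The farthest pair is Q–R with squared distance 81. The circle on this segment as diameter has centre (2, -0.5) and r² = 81/4 = 20.25.
Check P: distance² to centre = 9.25 ≤ 20.25, so it lies inside.
All remaining points lie in this disk, and no smaller disk contains both endpoints, so this is the minimum enclosing circle.

20.25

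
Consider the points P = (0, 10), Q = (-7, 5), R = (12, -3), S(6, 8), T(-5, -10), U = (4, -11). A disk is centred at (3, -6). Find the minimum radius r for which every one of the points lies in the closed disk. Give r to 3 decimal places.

16.279

The required radius is the distance from (3, -6) to the farthest point.
Squared distances: 265, 221, 90, 205, 80, 26.
Maximum is 265, attained at P.
r = √265 ≈ 16.279.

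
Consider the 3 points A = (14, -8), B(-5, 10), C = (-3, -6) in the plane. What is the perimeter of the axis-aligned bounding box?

74

Width = max x − min x = 14 − (-5) = 19.
Height = max y − min y = 10 − (-8) = 18.
Perimeter = 2(19 + 18) = 74.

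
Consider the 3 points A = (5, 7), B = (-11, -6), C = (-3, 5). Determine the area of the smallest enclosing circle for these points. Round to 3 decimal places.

Side lengths²: AB² = 425, AC² = 68, BC² = 185.
Since AB² = 425 ≥ 185 + 68 = 253, the angle opposite AB is not acute, so the smallest enclosing circle has AB as diameter.
Centre = midpoint of AB = (-3, 0.5), r² = 425/4 = 106.25.
Area = π·r² = π·106.25 ≈ 333.794.

333.794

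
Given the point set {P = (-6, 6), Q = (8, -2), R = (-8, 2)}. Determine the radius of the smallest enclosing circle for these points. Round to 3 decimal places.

8.259

Side lengths²: PQ² = 260, PR² = 20, QR² = 272.
Since QR² = 272 < 260 + 20 = 280, the triangle is acute, so the smallest enclosing circle is the circumcircle.
Circumcentre = (1/9, 4/9), r² = 5525/81.
r = √(5525/81) ≈ 8.259.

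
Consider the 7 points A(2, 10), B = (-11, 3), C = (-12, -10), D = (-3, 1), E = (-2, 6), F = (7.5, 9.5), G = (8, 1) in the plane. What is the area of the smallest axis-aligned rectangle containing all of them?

x ranges over [-12, 8], width 20.
y ranges over [-10, 10], height 20.
Area = 20 × 20 = 400.

400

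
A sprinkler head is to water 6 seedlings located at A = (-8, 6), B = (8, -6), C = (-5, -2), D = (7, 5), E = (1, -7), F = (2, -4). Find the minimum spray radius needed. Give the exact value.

The minimum enclosing circle of a finite set is fixed by two of the points (as a diameter) or three (as a circumcircle).
The farthest pair is A–B with squared distance 400. The circle on this segment as diameter has centre (0, 0) and r² = 400/4 = 100.
Check C: distance² to centre = 29 ≤ 100, so it lies inside.
All remaining points lie in this disk, and no smaller disk contains both endpoints, so this is the minimum enclosing circle.
r = √100 = 10.

10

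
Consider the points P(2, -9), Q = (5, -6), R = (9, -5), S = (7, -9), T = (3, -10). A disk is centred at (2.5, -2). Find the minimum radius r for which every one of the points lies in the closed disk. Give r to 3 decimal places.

8.322

The required radius is the distance from (2.5, -2) to the farthest point.
Squared distances: 49.25, 22.25, 51.25, 69.25, 64.25.
Maximum is 69.25, attained at S.
r = √(69.25) ≈ 8.322.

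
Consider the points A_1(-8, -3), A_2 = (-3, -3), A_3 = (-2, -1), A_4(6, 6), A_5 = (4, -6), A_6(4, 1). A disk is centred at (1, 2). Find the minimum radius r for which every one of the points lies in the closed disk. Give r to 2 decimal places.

The required radius is the distance from (1, 2) to the farthest point.
Squared distances: 106, 41, 18, 41, 73, 10.
Maximum is 106, attained at A_1.
r = √106 ≈ 10.30.

10.30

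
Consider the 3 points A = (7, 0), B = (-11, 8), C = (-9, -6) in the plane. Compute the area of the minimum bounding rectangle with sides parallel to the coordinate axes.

252

x ranges over [-11, 7], width 18.
y ranges over [-6, 8], height 14.
Area = 18 × 14 = 252.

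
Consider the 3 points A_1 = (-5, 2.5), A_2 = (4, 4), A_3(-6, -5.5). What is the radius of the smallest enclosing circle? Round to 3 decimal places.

Side lengths²: A_1A_2² = 83.25, A_1A_3² = 65, A_2A_3² = 190.25.
Since A_2A_3² = 190.25 ≥ 83.25 + 65 = 148.25, the angle opposite A_2A_3 is not acute, so the smallest enclosing circle has A_2A_3 as diameter.
Centre = midpoint of A_2A_3 = (-1, -0.75), r² = 190.25/4 = 47.5625.
r = √(47.5625) ≈ 6.897.

6.897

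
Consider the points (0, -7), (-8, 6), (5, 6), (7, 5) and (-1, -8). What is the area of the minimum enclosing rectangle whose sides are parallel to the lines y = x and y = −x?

In coordinates u = x + y, v = x − y the rectangle is axis-aligned; the map (x,y)→(u,v) scales areas by 2.
u-values: -7, -2, 11, 12, -9; range = 12 − (-9) = 21.
v-values: 7, -14, -1, 2, 7; range = 7 − (-14) = 21.
Area = (21 × 21) / 2 = 220.5.

220.5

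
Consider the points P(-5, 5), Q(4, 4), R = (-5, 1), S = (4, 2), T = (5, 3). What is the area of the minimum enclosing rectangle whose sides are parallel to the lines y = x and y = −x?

72

In coordinates u = x + y, v = x − y the rectangle is axis-aligned; the map (x,y)→(u,v) scales areas by 2.
u-values: 0, 8, -4, 6, 8; range = 8 − (-4) = 12.
v-values: -10, 0, -6, 2, 2; range = 2 − (-10) = 12.
Area = (12 × 12) / 2 = 72.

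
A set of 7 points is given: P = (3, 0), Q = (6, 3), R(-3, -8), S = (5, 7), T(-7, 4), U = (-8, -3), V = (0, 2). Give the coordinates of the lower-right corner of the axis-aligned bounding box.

(6, -8)

x-range [-8, 6], y-range [-8, 7].
The lower-right corner is (6, -8).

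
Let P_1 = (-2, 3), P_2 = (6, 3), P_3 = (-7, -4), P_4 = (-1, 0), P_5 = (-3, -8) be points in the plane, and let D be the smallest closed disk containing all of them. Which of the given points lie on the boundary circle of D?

P_2, P_3, P_5

A smallest enclosing disk is always determined by at most three of the input points on its boundary.
The minimum enclosing circle is determined by three boundary points: P_2, P_3, P_5.
Their circumcentre is (-0.15, -1.15) with r² = 55.045.
The farthest remaining point P_1 is at distance² 20.645 ≤ 55.045.
The points at distance exactly r from the centre are P_2, P_3, P_5 — 3 points.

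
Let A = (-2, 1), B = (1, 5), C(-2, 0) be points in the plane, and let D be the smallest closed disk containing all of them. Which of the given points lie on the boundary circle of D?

Side lengths²: AB² = 25, AC² = 1, BC² = 34.
Since BC² = 34 ≥ 25 + 1 = 26, the angle opposite BC is not acute, so the smallest enclosing circle has BC as diameter.
Centre = midpoint of BC = (-0.5, 2.5), r² = 34/4 = 8.5.
The points at distance exactly r from the centre are B, C — 2 points.

B, C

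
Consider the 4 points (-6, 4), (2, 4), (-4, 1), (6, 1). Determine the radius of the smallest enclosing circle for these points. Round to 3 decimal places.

The minimum enclosing circle of a finite set is fixed by two of the points (as a diameter) or three (as a circumcircle).
The farthest pair is (-6, 4)–(6, 1) with squared distance 153. The circle on this segment as diameter has centre (0, 2.5) and r² = 153/4 = 38.25.
Check (2, 4): distance² to centre = 6.25 ≤ 38.25, so it lies inside.
All remaining points lie in this disk, and no smaller disk contains both endpoints, so this is the minimum enclosing circle.
r = √(38.25) ≈ 6.185.

6.185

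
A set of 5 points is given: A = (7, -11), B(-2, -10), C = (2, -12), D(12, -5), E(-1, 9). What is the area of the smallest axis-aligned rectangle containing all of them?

294

x ranges over [-2, 12], width 14.
y ranges over [-12, 9], height 21.
Area = 14 × 21 = 294.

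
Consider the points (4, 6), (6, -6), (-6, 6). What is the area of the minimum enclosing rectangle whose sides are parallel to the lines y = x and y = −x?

120

In coordinates u = x + y, v = x − y the rectangle is axis-aligned; the map (x,y)→(u,v) scales areas by 2.
u-values: 10, 0, 0; range = 10 − 0 = 10.
v-values: -2, 12, -12; range = 12 − (-12) = 24.
Area = (10 × 24) / 2 = 120.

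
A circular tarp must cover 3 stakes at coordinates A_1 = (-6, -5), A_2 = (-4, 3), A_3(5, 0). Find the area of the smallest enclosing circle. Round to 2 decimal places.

115.35

Side lengths²: A_1A_2² = 68, A_1A_3² = 146, A_2A_3² = 90.
Since A_1A_3² = 146 < 90 + 68 = 158, the triangle is acute, so the smallest enclosing circle is the circumcircle.
Circumcentre = (-9/13, -27/13), r² = 6205/169.
Area = π·r² = π·6205/169 ≈ 115.35.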